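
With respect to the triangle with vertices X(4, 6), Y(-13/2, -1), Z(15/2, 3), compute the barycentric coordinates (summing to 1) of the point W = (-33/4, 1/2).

Signed area of the reference triangle: [XYZ] = ½·(4·(-1−3) + (-13/2)·(3−6) + (15/2)·(6−(-1))) = ½·(-16 + 39/2 + 105/2) = 28.
[WYZ] = ½·((-33/4)·(-1−3) + (-13/2)·(3−(1/2)) + (15/2)·(1/2−(-1))) = ½·(33 − 65/4 + 45/4) = 14, so the X-coordinate is 14/28 = 1/2.
[XWZ] = ½·(4·(1/2−3) + (-33/4)·(3−6) + (15/2)·(6−(1/2))) = ½·(-10 + 99/4 + 165/4) = 28, so the Y-coordinate is 1.
[XYW] = ½·(4·(-1−(1/2)) + (-13/2)·(1/2−6) + (-33/4)·(6−(-1))) = ½·(-6 + 143/4 − 231/4) = -14, so the Z-coordinate is -1/2.

(1/2, 1, -1/2)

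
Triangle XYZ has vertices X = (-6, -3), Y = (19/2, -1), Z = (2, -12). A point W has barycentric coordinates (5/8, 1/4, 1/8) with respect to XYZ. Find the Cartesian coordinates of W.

W = (5/8)·X + (1/4)·Y + (1/8)·Z.
x-coordinate: (5/8)·(-6) + (1/4)·(19/2) + (1/8)·2 = -9/8.
y-coordinate: (5/8)·(-3) + (1/4)·(-1) + (1/8)·(-12) = -29/8.

(-9/8, -29/8)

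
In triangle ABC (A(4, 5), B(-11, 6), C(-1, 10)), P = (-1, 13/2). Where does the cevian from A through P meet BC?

Barycentric coordinates of P with respect to ABC: (1/2, 1/4, 1/4).
On side BC the A-coordinate is zero; dropping P's A-weight 1/2 and renormalizing the remaining 1/4 : 1/4 gives weights 1/2, 1/2 on B, C.
Q = (1/2)·(-11, 6) + (1/2)·(-1, 10) = (-6, 8).

(-6, 8)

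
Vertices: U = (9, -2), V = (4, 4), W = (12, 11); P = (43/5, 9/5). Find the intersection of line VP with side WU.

Barycentric coordinates of P with respect to UVW: (3/5, 1/5, 1/5).
On side WU the V-coordinate is zero; dropping P's V-weight 1/5 and renormalizing the remaining 1/5 : 3/5 gives weights 1/4, 3/4 on W, U.
Q = (1/4)·(12, 11) + (3/4)·(9, -2) = (39/4, 5/4).

(39/4, 5/4)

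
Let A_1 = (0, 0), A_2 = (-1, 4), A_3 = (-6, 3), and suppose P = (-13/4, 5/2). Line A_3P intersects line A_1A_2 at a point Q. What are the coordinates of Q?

(-1/2, 2)

Barycentric coordinates of P with respect to A_1A_2A_3: (1/4, 1/4, 1/2).
On side A_1A_2 the A_3-coordinate is zero; dropping P's A_3-weight 1/2 and renormalizing the remaining 1/4 : 1/4 gives weights 1/2, 1/2 on A_1, A_2.
Q = (1/2)·(0, 0) + (1/2)·(-1, 4) = (-1/2, 2).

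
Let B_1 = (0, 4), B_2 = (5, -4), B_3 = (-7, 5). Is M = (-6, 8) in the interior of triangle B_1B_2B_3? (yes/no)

Barycentric coordinates of M: (15/17, -22/51, 28/51).
The three coordinates are positive, negative, positive; a point is interior exactly when all three are positive.

no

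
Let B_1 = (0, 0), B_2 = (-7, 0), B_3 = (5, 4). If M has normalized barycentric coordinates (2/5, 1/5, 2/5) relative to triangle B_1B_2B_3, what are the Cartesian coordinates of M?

M = (2/5)·B_1 + (1/5)·B_2 + (2/5)·B_3.
x-coordinate: (2/5)·0 + (1/5)·(-7) + (2/5)·5 = 3/5.
y-coordinate: (2/5)·0 + (1/5)·0 + (2/5)·4 = 8/5.

(3/5, 8/5)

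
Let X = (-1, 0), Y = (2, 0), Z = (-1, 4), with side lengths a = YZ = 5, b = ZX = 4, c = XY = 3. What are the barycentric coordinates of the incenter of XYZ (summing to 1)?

(5/12, 1/3, 1/4)

The incenter has barycentric coordinates proportional to the opposite side lengths: (5 : 4 : 3).
Normalizing by 5+4+3 = 12 gives (5/12, 1/3, 1/4).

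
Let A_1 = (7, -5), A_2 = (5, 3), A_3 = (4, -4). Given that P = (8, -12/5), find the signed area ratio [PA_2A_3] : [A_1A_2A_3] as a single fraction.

[A_1A_2A_3] = ½·(7·(3−(-4)) + 5·(-4−(-5)) + 4·(-5−3)) = ½·(49 + 5 − 32) = 11.
[PA_2A_3] = ½·(8·(3−(-4)) + 5·(-4−(-12/5)) + 4·(-12/5−3)) = ½·(56 − 8 − 108/5) = 66/5, so the ratio is (66/5)/11 = 6/5.

6/5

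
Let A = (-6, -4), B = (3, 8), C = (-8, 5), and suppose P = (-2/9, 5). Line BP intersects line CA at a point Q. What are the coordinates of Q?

(-20/3, -1)

Barycentric coordinates of P with respect to ABC: (2/9, 2/3, 1/9).
On side CA the B-coordinate is zero; dropping P's B-weight 2/3 and renormalizing the remaining 1/9 : 2/9 gives weights 1/3, 2/3 on C, A.
Q = (1/3)·(-8, 5) + (2/3)·(-6, -4) = (-20/3, -1).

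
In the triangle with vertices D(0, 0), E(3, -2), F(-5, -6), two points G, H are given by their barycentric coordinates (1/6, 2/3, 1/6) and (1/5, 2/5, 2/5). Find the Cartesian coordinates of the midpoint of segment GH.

Barycentric coordinates of the midpoint are the average: (11/60, 8/15, 17/60).
Converting: (11/60)·D + (8/15)·E + (17/60)·F = (11/60, -83/30).

(11/60, -83/30)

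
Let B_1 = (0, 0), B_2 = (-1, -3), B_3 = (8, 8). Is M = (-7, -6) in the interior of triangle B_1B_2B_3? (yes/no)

Barycentric coordinates of M: (39/16, -1/2, -15/16).
The three coordinates are positive, negative, negative; a point is interior exactly when all three are positive.

no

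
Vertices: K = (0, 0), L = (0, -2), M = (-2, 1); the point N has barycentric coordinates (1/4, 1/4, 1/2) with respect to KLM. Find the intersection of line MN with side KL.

Line MN meets KL where the M-coordinate vanishes; zeroing N's M-weight and renormalizing leaves K, L-weights 1/4 : 1/4 → (1/2, 1/2).
So J = (1/2)·K + (1/2)·L = (0, -1).

(0, -1)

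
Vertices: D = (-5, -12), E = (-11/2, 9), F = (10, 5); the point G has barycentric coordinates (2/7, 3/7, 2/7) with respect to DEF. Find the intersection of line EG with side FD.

(5/2, -7/2)

Line EG meets FD where the E-coordinate vanishes; zeroing G's E-weight and renormalizing leaves F, D-weights 2/7 : 2/7 → (1/2, 1/2).
So H = (1/2)·F + (1/2)·D = (5/2, -7/2).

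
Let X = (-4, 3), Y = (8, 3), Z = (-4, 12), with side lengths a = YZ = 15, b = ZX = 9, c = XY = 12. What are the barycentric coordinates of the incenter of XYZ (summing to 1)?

(5/12, 1/4, 1/3)

The incenter has barycentric coordinates proportional to the opposite side lengths: (15 : 9 : 12).
Normalizing by 15+9+12 = 36 gives (5/12, 1/4, 1/3).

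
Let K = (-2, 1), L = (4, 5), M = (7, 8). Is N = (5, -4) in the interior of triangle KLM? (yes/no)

no

Barycentric coordinates of N: (-5, 47/3, -29/3).
The three coordinates are negative, positive, negative; a point is interior exactly when all three are positive.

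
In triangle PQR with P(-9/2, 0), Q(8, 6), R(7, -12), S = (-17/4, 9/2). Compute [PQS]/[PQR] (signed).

-1/4

[PQR] = ½·((-9/2)·(6−(-12)) + 8·(-12−0) + 7·(0−6)) = ½·(-81 − 96 − 42) = -219/2.
[PQS] = ½·((-9/2)·(6−(9/2)) + 8·(9/2−0) + (-17/4)·(0−6)) = ½·(-27/4 + 36 + 51/2) = 219/8, so the ratio is (219/8)/(-219/2) = -1/4.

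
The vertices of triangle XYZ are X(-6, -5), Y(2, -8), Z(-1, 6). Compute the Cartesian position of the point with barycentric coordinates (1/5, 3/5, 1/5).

W = (1/5)·X + (3/5)·Y + (1/5)·Z.
x-coordinate: (1/5)·(-6) + (3/5)·2 + (1/5)·(-1) = -1/5.
y-coordinate: (1/5)·(-5) + (3/5)·(-8) + (1/5)·6 = -23/5.

(-1/5, -23/5)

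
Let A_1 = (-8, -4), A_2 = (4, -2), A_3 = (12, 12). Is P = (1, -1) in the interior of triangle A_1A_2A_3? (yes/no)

Barycentric coordinates of P: (25/76, 21/38, 9/76).
The three coordinates are positive, positive, positive; a point is interior exactly when all three are positive.

yes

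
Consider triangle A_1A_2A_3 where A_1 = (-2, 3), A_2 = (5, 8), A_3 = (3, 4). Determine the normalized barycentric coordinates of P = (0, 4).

Signed area of the reference triangle: [A_1A_2A_3] = ½·((-2)·(8−4) + 5·(4−3) + 3·(3−8)) = ½·(-8 + 5 − 15) = -9.
[PA_2A_3] = ½·(0·(8−4) + 5·(4−4) + 3·(4−8)) = ½·(0 + 0 − 12) = -6, so the A_1-coordinate is (-6)/(-9) = 2/3.
[A_1PA_3] = ½·((-2)·(4−4) + 0·(4−3) + 3·(3−4)) = ½·(0 + 0 − 3) = -3/2, so the A_2-coordinate is 1/6.
[A_1A_2P] = ½·((-2)·(8−4) + 5·(4−3) + 0·(3−8)) = ½·(-8 + 5 + 0) = -3/2, so the A_3-coordinate is 1/6.
Check: 2/3 + 1/6 + 1/6 = 1.

(2/3, 1/6, 1/6)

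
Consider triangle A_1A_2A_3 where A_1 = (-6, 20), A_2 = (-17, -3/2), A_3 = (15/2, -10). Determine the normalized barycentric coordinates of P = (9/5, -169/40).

(3/20, 3/20, 7/10)

Signed area of the reference triangle: [A_1A_2A_3] = ½·((-6)·(-3/2−(-10)) + (-17)·(-10−20) + (15/2)·(20−(-3/2))) = ½·(-51 + 510 + 645/4) = 2481/8.
[PA_2A_3] = ½·((9/5)·(-3/2−(-10)) + (-17)·(-10−(-169/40)) + (15/2)·(-169/40−(-3/2))) = ½·(153/10 + 3927/40 − 327/16) = 7443/160, so the A_1-coordinate is (7443/160)/(2481/8) = 3/20.
[A_1PA_3] = ½·((-6)·(-169/40−(-10)) + (9/5)·(-10−20) + (15/2)·(20−(-169/40))) = ½·(-693/20 − 54 + 2907/16) = 7443/160, so the A_2-coordinate is 3/20.
[A_1A_2P] = ½·((-6)·(-3/2−(-169/40)) + (-17)·(-169/40−20) + (9/5)·(20−(-3/2))) = ½·(-327/20 + 16473/40 + 387/10) = 17367/80, so the A_3-coordinate is 7/10.
Check: 3/20 + 3/20 + 7/10 = 1.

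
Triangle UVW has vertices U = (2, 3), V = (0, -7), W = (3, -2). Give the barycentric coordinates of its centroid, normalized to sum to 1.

(1/3, 1/3, 1/3)

The centroid is the average of the vertices, so each weight is 1/3.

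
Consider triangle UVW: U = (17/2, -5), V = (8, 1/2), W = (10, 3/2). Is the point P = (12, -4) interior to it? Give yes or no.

Barycentric coordinates of P: (26/23, -85/46, 79/46).
The three coordinates are positive, negative, positive; a point is interior exactly when all three are positive.

no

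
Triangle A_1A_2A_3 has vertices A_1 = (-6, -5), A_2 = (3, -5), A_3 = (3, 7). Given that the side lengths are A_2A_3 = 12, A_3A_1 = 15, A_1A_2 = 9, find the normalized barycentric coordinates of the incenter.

The incenter has barycentric coordinates proportional to the opposite side lengths: (12 : 15 : 9).
Normalizing by 12+15+9 = 36 gives (1/3, 5/12, 1/4).

(1/3, 5/12, 1/4)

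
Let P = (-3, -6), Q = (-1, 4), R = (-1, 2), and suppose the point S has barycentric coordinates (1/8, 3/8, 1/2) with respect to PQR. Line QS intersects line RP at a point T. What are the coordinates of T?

Line QS meets RP where the Q-coordinate vanishes; zeroing S's Q-weight and renormalizing leaves R, P-weights 1/2 : 1/8 → (4/5, 1/5).
So T = (4/5)·R + (1/5)·P = (-7/5, 2/5).

(-7/5, 2/5)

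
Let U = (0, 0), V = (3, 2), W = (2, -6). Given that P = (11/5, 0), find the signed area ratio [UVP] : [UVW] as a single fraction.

[UVW] = ½·(0·(2−(-6)) + 3·(-6−0) + 2·(0−2)) = ½·(0 − 18 − 4) = -11.
[UVP] = ½·(0·(2−0) + 3·(0−0) + (11/5)·(0−2)) = ½·(0 + 0 − 22/5) = -11/5, so the ratio is (-11/5)/(-11) = 1/5.

1/5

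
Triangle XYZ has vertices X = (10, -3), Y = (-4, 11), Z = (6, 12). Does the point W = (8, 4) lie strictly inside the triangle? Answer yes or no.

Barycentric coordinates of W: (41/77, 1/77, 5/11).
The three coordinates are positive, positive, positive; a point is interior exactly when all three are positive.

yes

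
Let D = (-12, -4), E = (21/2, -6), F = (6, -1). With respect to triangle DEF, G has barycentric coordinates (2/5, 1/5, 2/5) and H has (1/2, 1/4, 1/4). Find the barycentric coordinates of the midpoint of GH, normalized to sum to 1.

(9/20, 9/40, 13/40)

Since both coordinate triples sum to 1, the midpoint's barycentrics are the componentwise average.
(2/5+1/2)/2 = 9/20; similarly 9/40 and 13/40.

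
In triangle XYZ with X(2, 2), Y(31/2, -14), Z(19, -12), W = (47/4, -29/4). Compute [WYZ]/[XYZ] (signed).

[XYZ] = ½·(2·(-14−(-12)) + (31/2)·(-12−2) + 19·(2−(-14))) = ½·(-4 − 217 + 304) = 83/2.
[WYZ] = ½·((47/4)·(-14−(-12)) + (31/2)·(-12−(-29/4)) + 19·(-29/4−(-14))) = ½·(-47/2 − 589/8 + 513/4) = 249/16, so the ratio is (249/16)/(83/2) = 3/8.

3/8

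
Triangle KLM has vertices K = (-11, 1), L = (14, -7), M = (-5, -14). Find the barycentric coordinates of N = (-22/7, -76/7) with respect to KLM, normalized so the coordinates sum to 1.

Signed area of the reference triangle: [KLM] = ½·((-11)·(-7−(-14)) + 14·(-14−1) + (-5)·(1−(-7))) = ½·(-77 − 210 − 40) = -327/2.
[NLM] = ½·((-22/7)·(-7−(-14)) + 14·(-14−(-76/7)) + (-5)·(-76/7−(-7))) = ½·(-22 − 44 + 135/7) = -327/14, so the K-coordinate is (-327/14)/(-327/2) = 1/7.
[KNM] = ½·((-11)·(-76/7−(-14)) + (-22/7)·(-14−1) + (-5)·(1−(-76/7))) = ½·(-242/7 + 330/7 − 415/7) = -327/14, so the L-coordinate is 1/7.
[KLN] = ½·((-11)·(-7−(-76/7)) + 14·(-76/7−1) + (-22/7)·(1−(-7))) = ½·(-297/7 − 166 − 176/7) = -1635/14, so the M-coordinate is 5/7.

(1/7, 1/7, 5/7)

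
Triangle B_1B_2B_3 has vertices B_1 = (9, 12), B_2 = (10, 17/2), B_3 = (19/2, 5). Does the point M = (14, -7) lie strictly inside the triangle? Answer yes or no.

no

Barycentric coordinates of M: (-29/7, 34/7, 2/7).
The three coordinates are negative, positive, positive; a point is interior exactly when all three are positive.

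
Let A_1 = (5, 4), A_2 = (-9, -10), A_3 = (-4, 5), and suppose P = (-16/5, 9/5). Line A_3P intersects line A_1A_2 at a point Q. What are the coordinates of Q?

Barycentric coordinates of P with respect to A_1A_2A_3: (1/5, 1/5, 3/5).
On side A_1A_2 the A_3-coordinate is zero; dropping P's A_3-weight 3/5 and renormalizing the remaining 1/5 : 1/5 gives weights 1/2, 1/2 on A_1, A_2.
Q = (1/2)·(5, 4) + (1/2)·(-9, -10) = (-2, -3).

(-2, -3)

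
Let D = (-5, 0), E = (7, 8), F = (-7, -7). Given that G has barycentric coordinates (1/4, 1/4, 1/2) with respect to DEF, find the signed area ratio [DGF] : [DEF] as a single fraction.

1/4

The signed ratio [DGF]/[DEF] equals the barycentric coordinate of G at vertex E, which is 1/4.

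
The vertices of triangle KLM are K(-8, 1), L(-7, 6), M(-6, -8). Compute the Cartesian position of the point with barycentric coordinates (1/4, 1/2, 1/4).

N = (1/4)·K + (1/2)·L + (1/4)·M.
x-coordinate: (1/4)·(-8) + (1/2)·(-7) + (1/4)·(-6) = -7.
y-coordinate: (1/4)·1 + (1/2)·6 + (1/4)·(-8) = 5/4.

(-7, 5/4)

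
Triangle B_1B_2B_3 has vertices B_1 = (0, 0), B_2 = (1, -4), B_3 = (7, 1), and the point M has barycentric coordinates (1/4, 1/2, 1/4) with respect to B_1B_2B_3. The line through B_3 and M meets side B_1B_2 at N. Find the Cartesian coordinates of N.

(2/3, -8/3)

Line B_3M meets B_1B_2 where the B_3-coordinate vanishes; zeroing M's B_3-weight and renormalizing leaves B_1, B_2-weights 1/4 : 1/2 → (1/3, 2/3).
So N = (1/3)·B_1 + (2/3)·B_2 = (2/3, -8/3).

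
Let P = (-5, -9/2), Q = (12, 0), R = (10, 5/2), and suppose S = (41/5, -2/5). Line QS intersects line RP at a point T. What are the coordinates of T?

Barycentric coordinates of S with respect to PQR: (1/5, 3/5, 1/5).
On side RP the Q-coordinate is zero; dropping S's Q-weight 3/5 and renormalizing the remaining 1/5 : 1/5 gives weights 1/2, 1/2 on R, P.
T = (1/2)·(10, 5/2) + (1/2)·(-5, -9/2) = (5/2, -1).

(5/2, -1)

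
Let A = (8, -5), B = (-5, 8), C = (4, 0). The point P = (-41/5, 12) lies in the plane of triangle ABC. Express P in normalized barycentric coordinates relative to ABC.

Signed area of the reference triangle: [ABC] = ½·(8·(8−0) + (-5)·(0−(-5)) + 4·(-5−8)) = ½·(64 − 25 − 52) = -13/2.
[PBC] = ½·((-41/5)·(8−0) + (-5)·(0−12) + 4·(12−8)) = ½·(-328/5 + 60 + 16) = 26/5, so the A-coordinate is (26/5)/(-13/2) = -4/5.
[APC] = ½·(8·(12−0) + (-41/5)·(0−(-5)) + 4·(-5−12)) = ½·(96 − 41 − 68) = -13/2, so the B-coordinate is 1.
[ABP] = ½·(8·(8−12) + (-5)·(12−(-5)) + (-41/5)·(-5−8)) = ½·(-32 − 85 + 533/5) = -26/5, so the C-coordinate is 4/5.
Check: -4/5 + 1 + 4/5 = 1.

(-4/5, 1, 4/5)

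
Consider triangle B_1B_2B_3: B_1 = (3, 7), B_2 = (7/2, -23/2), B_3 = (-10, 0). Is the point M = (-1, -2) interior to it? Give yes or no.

yes

Barycentric coordinates of M: (153/488, 89/244, 157/488).
The three coordinates are positive, positive, positive; a point is interior exactly when all three are positive.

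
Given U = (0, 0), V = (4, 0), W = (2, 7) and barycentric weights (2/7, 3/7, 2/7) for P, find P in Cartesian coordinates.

(16/7, 2)

P = (2/7)·U + (3/7)·V + (2/7)·W.
x-coordinate: (2/7)·0 + (3/7)·4 + (2/7)·2 = 16/7.
y-coordinate: (2/7)·0 + (3/7)·0 + (2/7)·7 = 2.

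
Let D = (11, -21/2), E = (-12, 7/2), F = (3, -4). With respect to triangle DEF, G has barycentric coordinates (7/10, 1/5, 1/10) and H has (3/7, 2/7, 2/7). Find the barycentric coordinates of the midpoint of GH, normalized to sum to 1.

(79/140, 17/70, 27/140)

Since both coordinate triples sum to 1, the midpoint's barycentrics are the componentwise average.
(7/10+3/7)/2 = 79/140; similarly 17/70 and 27/140.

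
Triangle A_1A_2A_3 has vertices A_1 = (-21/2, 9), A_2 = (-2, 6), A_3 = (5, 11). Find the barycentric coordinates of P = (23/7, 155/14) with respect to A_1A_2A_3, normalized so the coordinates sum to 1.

(1/7, -1/14, 13/14)

Signed area of the reference triangle: [A_1A_2A_3] = ½·((-21/2)·(6−11) + (-2)·(11−9) + 5·(9−6)) = ½·(105/2 − 4 + 15) = 127/4.
[PA_2A_3] = ½·((23/7)·(6−11) + (-2)·(11−(155/14)) + 5·(155/14−6)) = ½·(-115/7 + 1/7 + 355/14) = 127/28, so the A_1-coordinate is (127/28)/(127/4) = 1/7.
[A_1PA_3] = ½·((-21/2)·(155/14−11) + (23/7)·(11−9) + 5·(9−(155/14))) = ½·(-3/4 + 46/7 − 145/14) = -127/56, so the A_2-coordinate is -1/14.
[A_1A_2P] = ½·((-21/2)·(6−(155/14)) + (-2)·(155/14−9) + (23/7)·(9−6)) = ½·(213/4 − 29/7 + 69/7) = 1651/56, so the A_3-coordinate is 13/14.
Check: 1/7 − 1/14 + 13/14 = 1.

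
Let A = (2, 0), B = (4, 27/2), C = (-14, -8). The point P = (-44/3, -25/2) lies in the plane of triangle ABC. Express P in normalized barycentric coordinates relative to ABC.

Signed area of the reference triangle: [ABC] = ½·(2·(27/2−(-8)) + 4·(-8−0) + (-14)·(0−(27/2))) = ½·(43 − 32 + 189) = 100.
[PBC] = ½·((-44/3)·(27/2−(-8)) + 4·(-8−(-25/2)) + (-14)·(-25/2−(27/2))) = ½·(-946/3 + 18 + 364) = 100/3, so the A-coordinate is (100/3)/100 = 1/3.
[APC] = ½·(2·(-25/2−(-8)) + (-44/3)·(-8−0) + (-14)·(0−(-25/2))) = ½·(-9 + 352/3 − 175) = -100/3, so the B-coordinate is -1/3.
[ABP] = ½·(2·(27/2−(-25/2)) + 4·(-25/2−0) + (-44/3)·(0−(27/2))) = ½·(52 − 50 + 198) = 100, so the C-coordinate is 1.
Check: 1/3 − 1/3 + 1 = 1.

(1/3, -1/3, 1)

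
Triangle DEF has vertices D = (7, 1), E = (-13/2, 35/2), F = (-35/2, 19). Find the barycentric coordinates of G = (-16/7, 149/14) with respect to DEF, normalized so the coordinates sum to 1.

Signed area of the reference triangle: [DEF] = ½·(7·(35/2−19) + (-13/2)·(19−1) + (-35/2)·(1−(35/2))) = ½·(-21/2 − 117 + 1155/4) = 645/8.
[GEF] = ½·((-16/7)·(35/2−19) + (-13/2)·(19−(149/14)) + (-35/2)·(149/14−(35/2))) = ½·(24/7 − 1521/28 + 120) = 1935/56, so the D-coordinate is (1935/56)/(645/8) = 3/7.
[DGF] = ½·(7·(149/14−19) + (-16/7)·(19−1) + (-35/2)·(1−(149/14))) = ½·(-117/2 − 288/7 + 675/4) = 1935/56, so the E-coordinate is 3/7.
[DEG] = ½·(7·(35/2−(149/14)) + (-13/2)·(149/14−1) + (-16/7)·(1−(35/2))) = ½·(48 − 1755/28 + 264/7) = 645/56, so the F-coordinate is 1/7.
Check: 3/7 + 3/7 + 1/7 = 1.

(3/7, 3/7, 1/7)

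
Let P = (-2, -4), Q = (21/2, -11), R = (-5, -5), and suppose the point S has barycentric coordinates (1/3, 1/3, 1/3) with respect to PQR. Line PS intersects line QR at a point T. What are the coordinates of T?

(11/4, -8)

Line PS meets QR where the P-coordinate vanishes; zeroing S's P-weight and renormalizing leaves Q, R-weights 1/3 : 1/3 → (1/2, 1/2).
So T = (1/2)·Q + (1/2)·R = (11/4, -8).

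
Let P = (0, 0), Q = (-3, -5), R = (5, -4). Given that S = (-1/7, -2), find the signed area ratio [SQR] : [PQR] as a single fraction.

4/7

[PQR] = ½·(0·(-5−(-4)) + (-3)·(-4−0) + 5·(0−(-5))) = ½·(0 + 12 + 25) = 37/2.
[SQR] = ½·((-1/7)·(-5−(-4)) + (-3)·(-4−(-2)) + 5·(-2−(-5))) = ½·(1/7 + 6 + 15) = 74/7, so the ratio is (74/7)/(37/2) = 4/7.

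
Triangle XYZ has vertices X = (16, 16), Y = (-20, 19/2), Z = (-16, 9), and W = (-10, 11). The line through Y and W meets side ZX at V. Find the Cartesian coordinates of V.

Barycentric coordinates of W with respect to XYZ: (1/4, 1/2, 1/4).
On side ZX the Y-coordinate is zero; dropping W's Y-weight 1/2 and renormalizing the remaining 1/4 : 1/4 gives weights 1/2, 1/2 on Z, X.
V = (1/2)·(-16, 9) + (1/2)·(16, 16) = (0, 25/2).

(0, 25/2)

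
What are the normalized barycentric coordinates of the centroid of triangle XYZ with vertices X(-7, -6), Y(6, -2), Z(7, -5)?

(1/3, 1/3, 1/3)

The centroid is the average of the vertices, so each weight is 1/3.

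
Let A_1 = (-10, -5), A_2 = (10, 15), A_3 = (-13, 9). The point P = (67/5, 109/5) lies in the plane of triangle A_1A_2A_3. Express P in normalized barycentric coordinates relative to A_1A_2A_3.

Signed area of the reference triangle: [A_1A_2A_3] = ½·((-10)·(15−9) + 10·(9−(-5)) + (-13)·(-5−15)) = ½·(-60 + 140 + 260) = 170.
[PA_2A_3] = ½·((67/5)·(15−9) + 10·(9−(109/5)) + (-13)·(109/5−15)) = ½·(402/5 − 128 − 442/5) = -68, so the A_1-coordinate is (-68)/170 = -2/5.
[A_1PA_3] = ½·((-10)·(109/5−9) + (67/5)·(9−(-5)) + (-13)·(-5−(109/5))) = ½·(-128 + 938/5 + 1742/5) = 204, so the A_2-coordinate is 6/5.
[A_1A_2P] = ½·((-10)·(15−(109/5)) + 10·(109/5−(-5)) + (67/5)·(-5−15)) = ½·(68 + 268 − 268) = 34, so the A_3-coordinate is 1/5.

(-2/5, 6/5, 1/5)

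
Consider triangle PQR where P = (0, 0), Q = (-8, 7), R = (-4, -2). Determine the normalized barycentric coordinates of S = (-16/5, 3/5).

Signed area of the reference triangle: [PQR] = ½·(0·(7−(-2)) + (-8)·(-2−0) + (-4)·(0−7)) = ½·(0 + 16 + 28) = 22.
[SQR] = ½·((-16/5)·(7−(-2)) + (-8)·(-2−(3/5)) + (-4)·(3/5−7)) = ½·(-144/5 + 104/5 + 128/5) = 44/5, so the P-coordinate is (44/5)/22 = 2/5.
[PSR] = ½·(0·(3/5−(-2)) + (-16/5)·(-2−0) + (-4)·(0−(3/5))) = ½·(0 + 32/5 + 12/5) = 22/5, so the Q-coordinate is 1/5.
[PQS] = ½·(0·(7−(3/5)) + (-8)·(3/5−0) + (-16/5)·(0−7)) = ½·(0 − 24/5 + 112/5) = 44/5, so the R-coordinate is 2/5.

(2/5, 1/5, 2/5)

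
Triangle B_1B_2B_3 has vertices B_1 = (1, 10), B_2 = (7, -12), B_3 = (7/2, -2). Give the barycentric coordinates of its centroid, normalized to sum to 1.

(1/3, 1/3, 1/3)

The centroid is the average of the vertices, so each weight is 1/3.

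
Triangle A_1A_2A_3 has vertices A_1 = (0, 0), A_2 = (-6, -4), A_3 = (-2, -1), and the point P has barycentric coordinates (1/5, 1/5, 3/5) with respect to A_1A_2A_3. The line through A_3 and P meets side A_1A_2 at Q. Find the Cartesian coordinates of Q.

(-3, -2)

Line A_3P meets A_1A_2 where the A_3-coordinate vanishes; zeroing P's A_3-weight and renormalizing leaves A_1, A_2-weights 1/5 : 1/5 → (1/2, 1/2).
So Q = (1/2)·A_1 + (1/2)·A_2 = (-3, -2).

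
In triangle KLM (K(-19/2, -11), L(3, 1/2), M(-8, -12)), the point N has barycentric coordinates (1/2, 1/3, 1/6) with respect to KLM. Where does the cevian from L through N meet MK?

(-73/8, -45/4)

Line LN meets MK where the L-coordinate vanishes; zeroing N's L-weight and renormalizing leaves M, K-weights 1/6 : 1/2 → (1/4, 3/4).
So J = (1/4)·M + (3/4)·K = (-73/8, -45/4).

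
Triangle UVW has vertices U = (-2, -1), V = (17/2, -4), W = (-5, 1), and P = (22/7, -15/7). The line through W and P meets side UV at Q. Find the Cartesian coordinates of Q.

(32/5, -17/5)

Barycentric coordinates of P with respect to UVW: (1/7, 4/7, 2/7).
On side UV the W-coordinate is zero; dropping P's W-weight 2/7 and renormalizing the remaining 1/7 : 4/7 gives weights 1/5, 4/5 on U, V.
Q = (1/5)·(-2, -1) + (4/5)·(17/2, -4) = (32/5, -17/5).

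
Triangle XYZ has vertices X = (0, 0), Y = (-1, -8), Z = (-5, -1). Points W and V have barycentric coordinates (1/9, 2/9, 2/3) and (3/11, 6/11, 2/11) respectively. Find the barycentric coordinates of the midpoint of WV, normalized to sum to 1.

Since both coordinate triples sum to 1, the midpoint's barycentrics are the componentwise average.
(1/9+3/11)/2 = 19/99; similarly 38/99 and 14/33.

(19/99, 38/99, 14/33)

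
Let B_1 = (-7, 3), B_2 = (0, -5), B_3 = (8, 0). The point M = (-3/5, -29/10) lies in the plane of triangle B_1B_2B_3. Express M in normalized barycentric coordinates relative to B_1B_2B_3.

Signed area of the reference triangle: [B_1B_2B_3] = ½·((-7)·(-5−0) + 0·(0−3) + 8·(3−(-5))) = ½·(35 + 0 + 64) = 99/2.
[MB_2B_3] = ½·((-3/5)·(-5−0) + 0·(0−(-29/10)) + 8·(-29/10−(-5))) = ½·(3 + 0 + 84/5) = 99/10, so the B_1-coordinate is (99/10)/(99/2) = 1/5.
[B_1MB_3] = ½·((-7)·(-29/10−0) + (-3/5)·(0−3) + 8·(3−(-29/10))) = ½·(203/10 + 9/5 + 236/5) = 693/20, so the B_2-coordinate is 7/10.
[B_1B_2M] = ½·((-7)·(-5−(-29/10)) + 0·(-29/10−3) + (-3/5)·(3−(-5))) = ½·(147/10 + 0 − 24/5) = 99/20, so the B_3-coordinate is 1/10.
Check: 1/5 + 7/10 + 1/10 = 1.

(1/5, 7/10, 1/10)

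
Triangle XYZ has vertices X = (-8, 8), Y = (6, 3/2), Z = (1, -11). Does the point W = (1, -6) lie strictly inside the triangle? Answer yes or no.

yes

Barycentric coordinates of W: (10/83, 18/83, 55/83).
The three coordinates are positive, positive, positive; a point is interior exactly when all three are positive.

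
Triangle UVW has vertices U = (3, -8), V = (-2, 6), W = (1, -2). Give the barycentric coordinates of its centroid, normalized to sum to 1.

The centroid is the average of the vertices, so each weight is 1/3.

(1/3, 1/3, 1/3)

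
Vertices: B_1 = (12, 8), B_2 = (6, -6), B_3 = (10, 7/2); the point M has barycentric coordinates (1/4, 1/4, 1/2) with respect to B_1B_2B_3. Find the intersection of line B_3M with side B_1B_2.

Line B_3M meets B_1B_2 where the B_3-coordinate vanishes; zeroing M's B_3-weight and renormalizing leaves B_1, B_2-weights 1/4 : 1/4 → (1/2, 1/2).
So N = (1/2)·B_1 + (1/2)·B_2 = (9, 1).

(9, 1)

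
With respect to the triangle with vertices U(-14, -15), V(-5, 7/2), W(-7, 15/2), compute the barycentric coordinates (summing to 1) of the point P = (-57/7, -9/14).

Signed area of the reference triangle: [UVW] = ½·((-14)·(7/2−(15/2)) + (-5)·(15/2−(-15)) + (-7)·(-15−(7/2))) = ½·(56 − 225/2 + 259/2) = 73/2.
[PVW] = ½·((-57/7)·(7/2−(15/2)) + (-5)·(15/2−(-9/14)) + (-7)·(-9/14−(7/2))) = ½·(228/7 − 285/7 + 29) = 73/7, so the U-coordinate is (73/7)/(73/2) = 2/7.
[UPW] = ½·((-14)·(-9/14−(15/2)) + (-57/7)·(15/2−(-15)) + (-7)·(-15−(-9/14))) = ½·(114 − 2565/14 + 201/2) = 219/14, so the V-coordinate is 3/7.
[UVP] = ½·((-14)·(7/2−(-9/14)) + (-5)·(-9/14−(-15)) + (-57/7)·(-15−(7/2))) = ½·(-58 − 1005/14 + 2109/14) = 73/7, so the W-coordinate is 2/7.

(2/7, 3/7, 2/7)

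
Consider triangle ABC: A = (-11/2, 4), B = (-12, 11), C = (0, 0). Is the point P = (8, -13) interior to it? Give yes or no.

no

Barycentric coordinates of P: (136/25, -79/25, -32/25).
The three coordinates are positive, negative, negative; a point is interior exactly when all three are positive.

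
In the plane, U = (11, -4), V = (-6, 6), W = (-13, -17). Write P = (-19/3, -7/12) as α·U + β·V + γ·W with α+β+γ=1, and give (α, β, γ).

Signed area of the reference triangle: [UVW] = ½·(11·(6−(-17)) + (-6)·(-17−(-4)) + (-13)·(-4−6)) = ½·(253 + 78 + 130) = 461/2.
[PVW] = ½·((-19/3)·(6−(-17)) + (-6)·(-17−(-7/12)) + (-13)·(-7/12−6)) = ½·(-437/3 + 197/2 + 1027/12) = 461/24, so the U-coordinate is (461/24)/(461/2) = 1/12.
[UPW] = ½·(11·(-7/12−(-17)) + (-19/3)·(-17−(-4)) + (-13)·(-4−(-7/12))) = ½·(2167/12 + 247/3 + 533/12) = 461/3, so the V-coordinate is 2/3.
[UVP] = ½·(11·(6−(-7/12)) + (-6)·(-7/12−(-4)) + (-19/3)·(-4−6)) = ½·(869/12 − 41/2 + 190/3) = 461/8, so the W-coordinate is 1/4.
Check: 1/12 + 2/3 + 1/4 = 1.

(1/12, 2/3, 1/4)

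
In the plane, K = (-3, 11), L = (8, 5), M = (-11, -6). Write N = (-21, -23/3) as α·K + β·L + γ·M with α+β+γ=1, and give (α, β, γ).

Signed area of the reference triangle: [KLM] = ½·((-3)·(5−(-6)) + 8·(-6−11) + (-11)·(11−5)) = ½·(-33 − 136 − 66) = -235/2.
[NLM] = ½·((-21)·(5−(-6)) + 8·(-6−(-23/3)) + (-11)·(-23/3−5)) = ½·(-231 + 40/3 + 418/3) = -235/6, so the K-coordinate is (-235/6)/(-235/2) = 1/3.
[KNM] = ½·((-3)·(-23/3−(-6)) + (-21)·(-6−11) + (-11)·(11−(-23/3))) = ½·(5 + 357 − 616/3) = 235/3, so the L-coordinate is -2/3.
[KLN] = ½·((-3)·(5−(-23/3)) + 8·(-23/3−11) + (-21)·(11−5)) = ½·(-38 − 448/3 − 126) = -470/3, so the M-coordinate is 4/3.
Check: 1/3 − 2/3 + 4/3 = 1.

(1/3, -2/3, 4/3)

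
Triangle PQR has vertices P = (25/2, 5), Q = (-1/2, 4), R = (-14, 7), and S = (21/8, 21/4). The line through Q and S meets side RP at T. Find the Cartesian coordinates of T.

Barycentric coordinates of S with respect to PQR: (1/2, 1/4, 1/4).
On side RP the Q-coordinate is zero; dropping S's Q-weight 1/4 and renormalizing the remaining 1/4 : 1/2 gives weights 1/3, 2/3 on R, P.
T = (1/3)·(-14, 7) + (2/3)·(25/2, 5) = (11/3, 17/3).

(11/3, 17/3)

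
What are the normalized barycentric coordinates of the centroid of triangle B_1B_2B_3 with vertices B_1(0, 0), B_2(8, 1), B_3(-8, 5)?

(1/3, 1/3, 1/3)

The centroid is the average of the vertices, so each weight is 1/3.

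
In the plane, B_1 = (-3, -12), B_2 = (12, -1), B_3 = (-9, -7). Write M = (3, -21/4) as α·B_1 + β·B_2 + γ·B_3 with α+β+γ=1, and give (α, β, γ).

(1/4, 1/2, 1/4)

Signed area of the reference triangle: [B_1B_2B_3] = ½·((-3)·(-1−(-7)) + 12·(-7−(-12)) + (-9)·(-12−(-1))) = ½·(-18 + 60 + 99) = 141/2.
[MB_2B_3] = ½·(3·(-1−(-7)) + 12·(-7−(-21/4)) + (-9)·(-21/4−(-1))) = ½·(18 − 21 + 153/4) = 141/8, so the B_1-coordinate is (141/8)/(141/2) = 1/4.
[B_1MB_3] = ½·((-3)·(-21/4−(-7)) + 3·(-7−(-12)) + (-9)·(-12−(-21/4))) = ½·(-21/4 + 15 + 243/4) = 141/4, so the B_2-coordinate is 1/2.
[B_1B_2M] = ½·((-3)·(-1−(-21/4)) + 12·(-21/4−(-12)) + 3·(-12−(-1))) = ½·(-51/4 + 81 − 33) = 141/8, so the B_3-coordinate is 1/4.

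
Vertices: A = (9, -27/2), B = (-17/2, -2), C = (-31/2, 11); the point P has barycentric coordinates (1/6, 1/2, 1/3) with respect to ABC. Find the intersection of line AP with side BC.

Line AP meets BC where the A-coordinate vanishes; zeroing P's A-weight and renormalizing leaves B, C-weights 1/2 : 1/3 → (3/5, 2/5).
So Q = (3/5)·B + (2/5)·C = (-113/10, 16/5).

(-113/10, 16/5)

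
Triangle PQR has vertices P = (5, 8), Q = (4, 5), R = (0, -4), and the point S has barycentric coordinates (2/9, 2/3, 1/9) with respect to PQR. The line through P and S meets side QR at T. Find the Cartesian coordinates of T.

Line PS meets QR where the P-coordinate vanishes; zeroing S's P-weight and renormalizing leaves Q, R-weights 2/3 : 1/9 → (6/7, 1/7).
So T = (6/7)·Q + (1/7)·R = (24/7, 26/7).

(24/7, 26/7)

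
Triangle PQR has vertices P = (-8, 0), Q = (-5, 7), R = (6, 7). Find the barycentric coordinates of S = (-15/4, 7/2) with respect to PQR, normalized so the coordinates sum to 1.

(1/2, 1/4, 1/4)

Signed area of the reference triangle: [PQR] = ½·((-8)·(7−7) + (-5)·(7−0) + 6·(0−7)) = ½·(0 − 35 − 42) = -77/2.
[SQR] = ½·((-15/4)·(7−7) + (-5)·(7−(7/2)) + 6·(7/2−7)) = ½·(0 − 35/2 − 21) = -77/4, so the P-coordinate is (-77/4)/(-77/2) = 1/2.
[PSR] = ½·((-8)·(7/2−7) + (-15/4)·(7−0) + 6·(0−(7/2))) = ½·(28 − 105/4 − 21) = -77/8, so the Q-coordinate is 1/4.
[PQS] = ½·((-8)·(7−(7/2)) + (-5)·(7/2−0) + (-15/4)·(0−7)) = ½·(-28 − 35/2 + 105/4) = -77/8, so the R-coordinate is 1/4.
Check: 1/2 + 1/4 + 1/4 = 1.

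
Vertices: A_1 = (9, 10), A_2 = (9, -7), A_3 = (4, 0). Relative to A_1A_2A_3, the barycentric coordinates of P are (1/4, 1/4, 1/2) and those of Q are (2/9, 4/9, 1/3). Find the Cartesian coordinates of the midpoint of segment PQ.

Barycentric coordinates of the midpoint are the average: (17/72, 25/72, 5/12).
Converting: (17/72)·A_1 + (25/72)·A_2 + (5/12)·A_3 = (83/12, -5/72).

(83/12, -5/72)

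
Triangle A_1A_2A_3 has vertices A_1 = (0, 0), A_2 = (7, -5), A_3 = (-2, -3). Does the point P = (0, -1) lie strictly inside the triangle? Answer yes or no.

Barycentric coordinates of P: (22/31, 2/31, 7/31).
The three coordinates are positive, positive, positive; a point is interior exactly when all three are positive.

yes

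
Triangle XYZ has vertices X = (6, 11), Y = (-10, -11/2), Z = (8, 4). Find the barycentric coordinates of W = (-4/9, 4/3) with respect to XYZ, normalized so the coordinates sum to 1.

(2/9, 4/9, 1/3)

Signed area of the reference triangle: [XYZ] = ½·(6·(-11/2−4) + (-10)·(4−11) + 8·(11−(-11/2))) = ½·(-57 + 70 + 132) = 145/2.
[WYZ] = ½·((-4/9)·(-11/2−4) + (-10)·(4−(4/3)) + 8·(4/3−(-11/2))) = ½·(38/9 − 80/3 + 164/3) = 145/9, so the X-coordinate is (145/9)/(145/2) = 2/9.
[XWZ] = ½·(6·(4/3−4) + (-4/9)·(4−11) + 8·(11−(4/3))) = ½·(-16 + 28/9 + 232/3) = 290/9, so the Y-coordinate is 4/9.
[XYW] = ½·(6·(-11/2−(4/3)) + (-10)·(4/3−11) + (-4/9)·(11−(-11/2))) = ½·(-41 + 290/3 − 22/3) = 145/6, so the Z-coordinate is 1/3.
Check: 2/9 + 4/9 + 1/3 = 1.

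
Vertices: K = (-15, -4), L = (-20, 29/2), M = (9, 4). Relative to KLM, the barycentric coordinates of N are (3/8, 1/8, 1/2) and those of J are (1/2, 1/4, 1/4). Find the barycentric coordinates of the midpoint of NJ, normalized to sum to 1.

Since both coordinate triples sum to 1, the midpoint's barycentrics are the componentwise average.
(3/8+1/2)/2 = 7/16; similarly 3/16 and 3/8.

(7/16, 3/16, 3/8)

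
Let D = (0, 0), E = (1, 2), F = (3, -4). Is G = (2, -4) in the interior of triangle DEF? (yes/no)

no

Barycentric coordinates of G: (3/5, -2/5, 4/5).
The three coordinates are positive, negative, positive; a point is interior exactly when all three are positive.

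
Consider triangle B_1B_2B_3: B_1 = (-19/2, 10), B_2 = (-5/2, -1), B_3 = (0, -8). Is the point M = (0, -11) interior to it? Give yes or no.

Barycentric coordinates of M: (15/43, -57/43, 85/43).
The three coordinates are positive, negative, positive; a point is interior exactly when all three are positive.

no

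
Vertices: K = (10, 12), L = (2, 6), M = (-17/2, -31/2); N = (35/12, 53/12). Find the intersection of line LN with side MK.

Barycentric coordinates of N with respect to KLM: (1/3, 1/2, 1/6).
On side MK the L-coordinate is zero; dropping N's L-weight 1/2 and renormalizing the remaining 1/6 : 1/3 gives weights 1/3, 2/3 on M, K.
J = (1/3)·(-17/2, -31/2) + (2/3)·(10, 12) = (23/6, 17/6).

(23/6, 17/6)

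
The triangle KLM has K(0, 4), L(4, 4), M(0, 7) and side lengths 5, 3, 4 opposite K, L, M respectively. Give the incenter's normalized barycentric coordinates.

The incenter has barycentric coordinates proportional to the opposite side lengths: (5 : 3 : 4).
Normalizing by 5+3+4 = 12 gives (5/12, 1/4, 1/3).

(5/12, 1/4, 1/3)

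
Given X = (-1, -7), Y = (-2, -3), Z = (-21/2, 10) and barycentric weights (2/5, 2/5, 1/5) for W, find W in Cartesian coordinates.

W = (2/5)·X + (2/5)·Y + (1/5)·Z.
x-coordinate: (2/5)·(-1) + (2/5)·(-2) + (1/5)·(-21/2) = -33/10.
y-coordinate: (2/5)·(-7) + (2/5)·(-3) + (1/5)·10 = -2.

(-33/10, -2)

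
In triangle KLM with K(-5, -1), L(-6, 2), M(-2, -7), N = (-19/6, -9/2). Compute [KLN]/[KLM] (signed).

[KLM] = ½·((-5)·(2−(-7)) + (-6)·(-7−(-1)) + (-2)·(-1−2)) = ½·(-45 + 36 + 6) = -3/2.
[KLN] = ½·((-5)·(2−(-9/2)) + (-6)·(-9/2−(-1)) + (-19/6)·(-1−2)) = ½·(-65/2 + 21 + 19/2) = -1, so the ratio is (-1)/(-3/2) = 2/3.

2/3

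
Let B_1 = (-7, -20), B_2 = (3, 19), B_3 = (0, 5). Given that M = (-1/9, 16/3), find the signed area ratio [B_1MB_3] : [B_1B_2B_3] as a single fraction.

[B_1B_2B_3] = ½·((-7)·(19−5) + 3·(5−(-20)) + 0·(-20−19)) = ½·(-98 + 75 + 0) = -23/2.
[B_1MB_3] = ½·((-7)·(16/3−5) + (-1/9)·(5−(-20)) + 0·(-20−(16/3))) = ½·(-7/3 − 25/9 + 0) = -23/9, so the ratio is (-23/9)/(-23/2) = 2/9.

2/9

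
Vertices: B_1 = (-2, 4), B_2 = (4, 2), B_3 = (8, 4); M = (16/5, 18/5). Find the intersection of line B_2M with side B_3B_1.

(3, 4)

Barycentric coordinates of M with respect to B_1B_2B_3: (2/5, 1/5, 2/5).
On side B_3B_1 the B_2-coordinate is zero; dropping M's B_2-weight 1/5 and renormalizing the remaining 2/5 : 2/5 gives weights 1/2, 1/2 on B_3, B_1.
N = (1/2)·(8, 4) + (1/2)·(-2, 4) = (3, 4).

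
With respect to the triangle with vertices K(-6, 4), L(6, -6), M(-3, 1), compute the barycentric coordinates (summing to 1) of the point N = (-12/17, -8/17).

Signed area of the reference triangle: [KLM] = ½·((-6)·(-6−1) + 6·(1−4) + (-3)·(4−(-6))) = ½·(42 − 18 − 30) = -3.
[NLM] = ½·((-12/17)·(-6−1) + 6·(1−(-8/17)) + (-3)·(-8/17−(-6))) = ½·(84/17 + 150/17 − 282/17) = -24/17, so the K-coordinate is (-24/17)/(-3) = 8/17.
[KNM] = ½·((-6)·(-8/17−1) + (-12/17)·(1−4) + (-3)·(4−(-8/17))) = ½·(150/17 + 36/17 − 228/17) = -21/17, so the L-coordinate is 7/17.
[KLN] = ½·((-6)·(-6−(-8/17)) + 6·(-8/17−4) + (-12/17)·(4−(-6))) = ½·(564/17 − 456/17 − 120/17) = -6/17, so the M-coordinate is 2/17.

(8/17, 7/17, 2/17)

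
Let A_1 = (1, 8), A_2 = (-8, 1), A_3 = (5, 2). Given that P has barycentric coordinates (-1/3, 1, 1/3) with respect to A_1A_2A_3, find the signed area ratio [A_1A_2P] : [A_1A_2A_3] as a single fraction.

The signed ratio [A_1A_2P]/[A_1A_2A_3] equals the barycentric coordinate of P at vertex A_3, which is 1/3.

1/3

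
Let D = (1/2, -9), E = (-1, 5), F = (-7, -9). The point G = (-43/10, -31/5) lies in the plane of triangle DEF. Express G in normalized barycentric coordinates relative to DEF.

Signed area of the reference triangle: [DEF] = ½·((1/2)·(5−(-9)) + (-1)·(-9−(-9)) + (-7)·(-9−5)) = ½·(7 + 0 + 98) = 105/2.
[GEF] = ½·((-43/10)·(5−(-9)) + (-1)·(-9−(-31/5)) + (-7)·(-31/5−5)) = ½·(-301/5 + 14/5 + 392/5) = 21/2, so the D-coordinate is (21/2)/(105/2) = 1/5.
[DGF] = ½·((1/2)·(-31/5−(-9)) + (-43/10)·(-9−(-9)) + (-7)·(-9−(-31/5))) = ½·(7/5 + 0 + 98/5) = 21/2, so the E-coordinate is 1/5.
[DEG] = ½·((1/2)·(5−(-31/5)) + (-1)·(-31/5−(-9)) + (-43/10)·(-9−5)) = ½·(28/5 − 14/5 + 301/5) = 63/2, so the F-coordinate is 3/5.
Check: 1/5 + 1/5 + 3/5 = 1.

(1/5, 1/5, 3/5)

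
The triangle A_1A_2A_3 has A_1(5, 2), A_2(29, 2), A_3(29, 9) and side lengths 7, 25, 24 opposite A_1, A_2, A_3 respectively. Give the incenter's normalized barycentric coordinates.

The incenter has barycentric coordinates proportional to the opposite side lengths: (7 : 25 : 24).
Normalizing by 7+25+24 = 56 gives (1/8, 25/56, 3/7).

(1/8, 25/56, 3/7)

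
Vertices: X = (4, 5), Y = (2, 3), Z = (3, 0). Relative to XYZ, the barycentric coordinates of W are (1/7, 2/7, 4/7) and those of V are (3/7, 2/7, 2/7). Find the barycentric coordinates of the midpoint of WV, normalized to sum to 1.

Since both coordinate triples sum to 1, the midpoint's barycentrics are the componentwise average.
(1/7+3/7)/2 = 2/7; similarly 2/7 and 3/7.

(2/7, 2/7, 3/7)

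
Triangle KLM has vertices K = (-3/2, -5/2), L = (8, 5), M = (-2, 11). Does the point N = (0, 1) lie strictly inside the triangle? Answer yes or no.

yes

Barycentric coordinates of N: (2/3, 1/6, 1/6).
The three coordinates are positive, positive, positive; a point is interior exactly when all three are positive.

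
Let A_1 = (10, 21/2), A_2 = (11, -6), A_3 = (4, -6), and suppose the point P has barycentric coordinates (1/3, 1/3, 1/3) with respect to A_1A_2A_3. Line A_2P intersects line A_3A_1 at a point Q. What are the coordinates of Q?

(7, 9/4)

Line A_2P meets A_3A_1 where the A_2-coordinate vanishes; zeroing P's A_2-weight and renormalizing leaves A_3, A_1-weights 1/3 : 1/3 → (1/2, 1/2).
So Q = (1/2)·A_3 + (1/2)·A_1 = (7, 9/4).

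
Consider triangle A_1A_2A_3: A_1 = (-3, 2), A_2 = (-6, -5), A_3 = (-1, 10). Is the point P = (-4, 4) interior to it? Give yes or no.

Barycentric coordinates of P: (-3/2, 6/5, 13/10).
The three coordinates are negative, positive, positive; a point is interior exactly when all three are positive.

no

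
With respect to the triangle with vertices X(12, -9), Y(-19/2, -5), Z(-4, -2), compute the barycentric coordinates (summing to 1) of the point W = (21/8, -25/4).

Signed area of the reference triangle: [XYZ] = ½·(12·(-5−(-2)) + (-19/2)·(-2−(-9)) + (-4)·(-9−(-5))) = ½·(-36 − 133/2 + 16) = -173/4.
[WYZ] = ½·((21/8)·(-5−(-2)) + (-19/2)·(-2−(-25/4)) + (-4)·(-25/4−(-5))) = ½·(-63/8 − 323/8 + 5) = -173/8, so the X-coordinate is (-173/8)/(-173/4) = 1/2.
[XWZ] = ½·(12·(-25/4−(-2)) + (21/8)·(-2−(-9)) + (-4)·(-9−(-25/4))) = ½·(-51 + 147/8 + 11) = -173/16, so the Y-coordinate is 1/4.
[XYW] = ½·(12·(-5−(-25/4)) + (-19/2)·(-25/4−(-9)) + (21/8)·(-9−(-5))) = ½·(15 − 209/8 − 21/2) = -173/16, so the Z-coordinate is 1/4.
Check: 1/2 + 1/4 + 1/4 = 1.

(1/2, 1/4, 1/4)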